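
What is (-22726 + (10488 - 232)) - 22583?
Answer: -35053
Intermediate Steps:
(-22726 + (10488 - 232)) - 22583 = (-22726 + 10256) - 22583 = -12470 - 22583 = -35053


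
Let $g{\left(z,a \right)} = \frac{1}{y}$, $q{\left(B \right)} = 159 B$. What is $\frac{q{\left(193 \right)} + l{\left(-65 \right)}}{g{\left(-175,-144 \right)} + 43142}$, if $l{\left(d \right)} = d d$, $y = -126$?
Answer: $\frac{4398912}{5435891} \approx 0.80923$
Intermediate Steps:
$g{\left(z,a \right)} = - \frac{1}{126}$ ($g{\left(z,a \right)} = \frac{1}{-126} = - \frac{1}{126}$)
$l{\left(d \right)} = d^{2}$
$\frac{q{\left(193 \right)} + l{\left(-65 \right)}}{g{\left(-175,-144 \right)} + 43142} = \frac{159 \cdot 193 + \left(-65\right)^{2}}{- \frac{1}{126} + 43142} = \frac{30687 + 4225}{\frac{5435891}{126}} = 34912 \cdot \frac{126}{5435891} = \frac{4398912}{5435891}$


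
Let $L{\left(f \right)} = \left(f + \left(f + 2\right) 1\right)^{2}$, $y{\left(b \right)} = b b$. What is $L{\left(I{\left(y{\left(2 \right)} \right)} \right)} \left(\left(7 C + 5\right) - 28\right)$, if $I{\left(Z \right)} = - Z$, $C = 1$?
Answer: $-576$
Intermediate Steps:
$y{\left(b \right)} = b^{2}$
$L{\left(f \right)} = \left(2 + 2 f\right)^{2}$ ($L{\left(f \right)} = \left(f + \left(2 + f\right) 1\right)^{2} = \left(f + \left(2 + f\right)\right)^{2} = \left(2 + 2 f\right)^{2}$)
$L{\left(I{\left(y{\left(2 \right)} \right)} \right)} \left(\left(7 C + 5\right) - 28\right) = 4 \left(1 - 2^{2}\right)^{2} \left(\left(7 \cdot 1 + 5\right) - 28\right) = 4 \left(1 - 4\right)^{2} \left(\left(7 + 5\right) - 28\right) = 4 \left(1 - 4\right)^{2} \left(12 - 28\right) = 4 \left(-3\right)^{2} \left(-16\right) = 4 \cdot 9 \left(-16\right) = 36 \left(-16\right) = -576$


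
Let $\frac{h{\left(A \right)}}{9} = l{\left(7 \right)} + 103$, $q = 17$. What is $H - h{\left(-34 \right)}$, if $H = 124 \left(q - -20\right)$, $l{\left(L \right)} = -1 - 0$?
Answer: $3670$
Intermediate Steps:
$l{\left(L \right)} = -1$ ($l{\left(L \right)} = -1 + 0 = -1$)
$h{\left(A \right)} = 918$ ($h{\left(A \right)} = 9 \left(-1 + 103\right) = 9 \cdot 102 = 918$)
$H = 4588$ ($H = 124 \left(17 - -20\right) = 124 \left(17 + 20\right) = 124 \cdot 37 = 4588$)
$H - h{\left(-34 \right)} = 4588 - 918 = 3670$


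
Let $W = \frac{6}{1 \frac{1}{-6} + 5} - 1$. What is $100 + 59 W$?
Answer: $\frac{3313}{29} \approx 114.24$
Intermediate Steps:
$W = \frac{7}{29}$ ($W = \frac{6}{1 \left(- \frac{1}{6}\right) + 5} - 1 = \frac{6}{- \frac{1}{6} + 5} - 1 = \frac{6}{\frac{29}{6}} - 1 = 6 \cdot \frac{6}{29} - 1 = \frac{36}{29} - 1 = \frac{7}{29} \approx 0.24138$)
$100 + 59 W = 100 + 59 \cdot \frac{7}{29} = 100 + \frac{413}{29} = \frac{3313}{29}$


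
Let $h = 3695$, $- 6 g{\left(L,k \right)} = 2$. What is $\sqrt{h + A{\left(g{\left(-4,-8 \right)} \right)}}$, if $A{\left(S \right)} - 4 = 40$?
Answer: $\sqrt{3739} \approx 61.147$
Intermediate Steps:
$g{\left(L,k \right)} = - \frac{1}{3}$ ($g{\left(L,k \right)} = \left(- \frac{1}{6}\right) 2 = - \frac{1}{3}$)
$A{\left(S \right)} = 44$ ($A{\left(S \right)} = 4 + 40 = 44$)
$\sqrt{h + A{\left(g{\left(-4,-8 \right)} \right)}} = \sqrt{3695 + 44} = \sqrt{3739}$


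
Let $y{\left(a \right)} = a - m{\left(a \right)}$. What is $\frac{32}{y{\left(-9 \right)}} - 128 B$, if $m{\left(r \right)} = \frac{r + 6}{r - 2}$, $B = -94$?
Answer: $\frac{613456}{51} \approx 12029.0$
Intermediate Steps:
$m{\left(r \right)} = \frac{6 + r}{-2 + r}$
$y{\left(a \right)} = a - \frac{6 + a}{-2 + a}$
$\frac{32}{y{\left(-9 \right)}} - 128 B = \frac{32}{\frac{1}{-2 - 9} \left(-6 - -9 - 9 \left(-2 - 9\right)\right)} - -12032 = \frac{32}{\frac{1}{-11} \left(-6 + 9 - -99\right)} + 12032 = \frac{32}{\left(- \frac{1}{11}\right) \left(-6 + 9 + 99\right)} + 12032 = \frac{32}{\left(- \frac{1}{11}\right) 102} + 12032 = \frac{32}{- \frac{102}{11}} + 12032 = 32 \left(- \frac{11}{102}\right) + 12032 = - \frac{176}{51} + 12032 = \frac{613456}{51}$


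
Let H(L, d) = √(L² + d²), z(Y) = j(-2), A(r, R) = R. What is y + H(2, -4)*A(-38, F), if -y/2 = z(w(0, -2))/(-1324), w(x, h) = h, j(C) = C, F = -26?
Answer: -1/331 - 52*√5 ≈ -116.28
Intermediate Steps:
z(Y) = -2
y = -1/331 (y = -(-4)/(-1324) = -(-4)*(-1)/1324 = -2*1/662 = -1/331 ≈ -0.0030211)
y + H(2, -4)*A(-38, F) = -1/331 + √(2² + (-4)²)*(-26) = -1/331 + √(4 + 16)*(-26) = -1/331 + √20*(-26) = -1/331 + (2*√5)*(-26) = -1/331 - 52*√5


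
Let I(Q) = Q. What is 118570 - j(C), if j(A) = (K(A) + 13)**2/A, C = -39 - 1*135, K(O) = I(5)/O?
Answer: 624634699729/5268024 ≈ 1.1857e+5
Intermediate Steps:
K(O) = 5/O
C = -174 (C = -39 - 135 = -174)
j(A) = (13 + 5/A)**2/A (j(A) = (5/A + 13)**2/A = (13 + 5/A)**2/A)
118570 - j(C) = 118570 - (5 + 13*(-174))**2/(-174)**3 = 118570 - (-1)*(5 - 2262)**2/5268024 = 118570 - (-1)*(-2257)**2/5268024 = 118570 - (-1)*5094049/5268024 = 118570 - 1*(-5094049/5268024) = 118570 + 5094049/5268024 = 624634699729/5268024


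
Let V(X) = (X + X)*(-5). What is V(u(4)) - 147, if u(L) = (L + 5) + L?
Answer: -277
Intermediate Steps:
u(L) = 5 + 2*L (u(L) = (5 + L) + L = 5 + 2*L)
V(X) = -10*X (V(X) = (2*X)*(-5) = -10*X)
V(u(4)) - 147 = -10*(5 + 2*4) - 147 = -10*(5 + 8) - 147 = -10*13 - 147 = -130 - 147 = -277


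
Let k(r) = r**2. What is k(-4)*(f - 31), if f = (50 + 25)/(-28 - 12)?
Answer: -526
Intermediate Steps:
f = -15/8 (f = 75/(-40) = 75*(-1/40) = -15/8 ≈ -1.8750)
k(-4)*(f - 31) = (-4)**2*(-15/8 - 31) = 16*(-263/8) = -526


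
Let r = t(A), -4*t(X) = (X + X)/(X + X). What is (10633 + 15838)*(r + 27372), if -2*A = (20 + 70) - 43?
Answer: 2898230377/4 ≈ 7.2456e+8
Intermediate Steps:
A = -47/2 (A = -((20 + 70) - 43)/2 = -(90 - 43)/2 = -1/2*47 = -47/2 ≈ -23.500)
t(X) = -1/4 (t(X) = -(X + X)/(4*(X + X)) = -2*X/(4*(2*X)) = -2*X*1/(2*X)/4 = -1/4*1 = -1/4)
r = -1/4 ≈ -0.25000
(10633 + 15838)*(r + 27372) = (10633 + 15838)*(-1/4 + 27372) = 26471*(109487/4) = 2898230377/4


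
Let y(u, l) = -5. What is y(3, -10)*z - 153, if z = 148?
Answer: -893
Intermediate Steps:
y(3, -10)*z - 153 = -5*148 - 153 = -740 - 153 = -893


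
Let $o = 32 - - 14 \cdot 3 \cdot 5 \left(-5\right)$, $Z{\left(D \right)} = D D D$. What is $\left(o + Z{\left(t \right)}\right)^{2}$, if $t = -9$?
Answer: $3052009$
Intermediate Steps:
$Z{\left(D \right)} = D^{3}$ ($Z{\left(D \right)} = D^{2} D = D^{3}$)
$o = -1018$ ($o = 32 - - 14 \cdot 15 \left(-5\right) = 32 - \left(-14\right) \left(-75\right) = 32 - 1050 = -1018$)
$\left(o + Z{\left(t \right)}\right)^{2} = \left(-1018 + \left(-9\right)^{3}\right)^{2} = \left(-1018 - 729\right)^{2} = \left(-1747\right)^{2} = 3052009$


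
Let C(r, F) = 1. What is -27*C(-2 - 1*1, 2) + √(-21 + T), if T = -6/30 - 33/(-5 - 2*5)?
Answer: -27 + I*√19 ≈ -27.0 + 4.3589*I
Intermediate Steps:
T = 2 (T = -6*1/30 - 33/(-5 - 10) = -⅕ - 33/(-15) = -⅕ - 33*(-1/15) = -⅕ + 11/5 = 2)
-27*C(-2 - 1*1, 2) + √(-21 + T) = -27*1 + √(-21 + 2) = -27 + √(-19) = -27 + I*√19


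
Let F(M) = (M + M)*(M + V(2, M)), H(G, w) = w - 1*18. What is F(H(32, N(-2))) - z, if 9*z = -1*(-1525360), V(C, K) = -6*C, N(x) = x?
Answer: -1513840/9 ≈ -1.6820e+5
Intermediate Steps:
H(G, w) = -18 + w (H(G, w) = w - 18 = -18 + w)
F(M) = 2*M*(-12 + M) (F(M) = (M + M)*(M - 6*2) = (2*M)*(M - 12) = (2*M)*(-12 + M) = 2*M*(-12 + M))
z = 1525360/9 (z = (-1*(-1525360))/9 = (1/9)*1525360 = 1525360/9 ≈ 1.6948e+5)
F(H(32, N(-2))) - z = 2*(-18 - 2)*(-12 + (-18 - 2)) - 1*1525360/9 = 2*(-20)*(-12 - 20) - 1525360/9 = 2*(-20)*(-32) - 1525360/9 = 1280 - 1525360/9 = -1513840/9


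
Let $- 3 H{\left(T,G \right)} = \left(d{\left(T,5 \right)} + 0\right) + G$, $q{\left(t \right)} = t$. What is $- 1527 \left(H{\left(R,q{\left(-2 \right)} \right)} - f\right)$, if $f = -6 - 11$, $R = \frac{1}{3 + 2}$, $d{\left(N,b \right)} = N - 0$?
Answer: $- \frac{134376}{5} \approx -26875.0$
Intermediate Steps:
$d{\left(N,b \right)} = N$ ($d{\left(N,b \right)} = N + 0 = N$)
$R = \frac{1}{5} \approx 0.2$
$f = -17$
$H{\left(T,G \right)} = - \frac{G}{3} - \frac{T}{3}$ ($H{\left(T,G \right)} = - \frac{\left(T + 0\right) + G}{3} = - \frac{T + G}{3} = - \frac{G + T}{3} = - \frac{G}{3} - \frac{T}{3}$)
$- 1527 \left(H{\left(R,q{\left(-2 \right)} \right)} - f\right) = - 1527 \left(\left(\left(- \frac{1}{3}\right) \left(-2\right) - \frac{1}{15}\right) - -17\right) = - 1527 \left(\left(\frac{2}{3} - \frac{1}{15}\right) + 17\right) = - 1527 \left(\frac{3}{5} + 17\right) = \left(-1527\right) \frac{88}{5} = - \frac{134376}{5}$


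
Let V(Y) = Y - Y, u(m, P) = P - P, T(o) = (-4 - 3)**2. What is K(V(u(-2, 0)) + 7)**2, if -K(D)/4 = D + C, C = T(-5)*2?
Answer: 176400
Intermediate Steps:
T(o) = 49 (T(o) = (-7)**2 = 49)
u(m, P) = 0
V(Y) = 0
C = 98 (C = 49*2 = 98)
K(D) = -392 - 4*D (K(D) = -4*(D + 98) = -4*(98 + D) = -392 - 4*D)
K(V(u(-2, 0)) + 7)**2 = (-392 - 4*(0 + 7))**2 = (-392 - 4*7)**2 = (-392 - 28)**2 = (-420)**2 = 176400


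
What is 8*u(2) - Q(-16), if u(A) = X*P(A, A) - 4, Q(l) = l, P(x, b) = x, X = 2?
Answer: 16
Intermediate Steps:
u(A) = -4 + 2*A (u(A) = 2*A - 4 = -4 + 2*A)
8*u(2) - Q(-16) = 8*(-4 + 2*2) - 1*(-16) = 8*(-4 + 4) + 16 = 8*0 + 16 = 0 + 16 = 16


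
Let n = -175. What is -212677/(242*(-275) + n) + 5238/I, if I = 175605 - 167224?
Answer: 125408911/32895425 ≈ 3.8124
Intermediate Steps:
I = 8381
-212677/(242*(-275) + n) + 5238/I = -212677/(242*(-275) - 175) + 5238/8381 = -212677/(-66550 - 175) + 5238*(1/8381) = -212677/(-66725) + 5238/8381 = -212677*(-1/66725) + 5238/8381 = 212677/66725 + 5238/8381 = 125408911/32895425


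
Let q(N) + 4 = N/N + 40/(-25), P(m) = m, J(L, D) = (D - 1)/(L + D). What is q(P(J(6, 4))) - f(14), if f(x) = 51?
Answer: -278/5 ≈ -55.600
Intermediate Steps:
J(L, D) = (-1 + D)/(D + L)
q(N) = -23/5 (q(N) = -4 + (N/N + 40/(-25)) = -4 + (1 + 40*(-1/25)) = -4 + (1 - 8/5) = -4 - ⅗ = -23/5)
q(P(J(6, 4))) - f(14) = -23/5 - 1*51 = -23/5 - 51 = -278/5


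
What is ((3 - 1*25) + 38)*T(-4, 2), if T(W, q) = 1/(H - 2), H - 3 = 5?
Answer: 8/3 ≈ 2.6667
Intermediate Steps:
H = 8 (H = 3 + 5 = 8)
T(W, q) = 1/6 (T(W, q) = 1/(8 - 2) = 1/6)
((3 - 1*25) + 38)*T(-4, 2) = ((3 - 1*25) + 38)*(1/6) = ((3 - 25) + 38)*(1/6) = (-22 + 38)*(1/6) = 16*(1/6) = 8/3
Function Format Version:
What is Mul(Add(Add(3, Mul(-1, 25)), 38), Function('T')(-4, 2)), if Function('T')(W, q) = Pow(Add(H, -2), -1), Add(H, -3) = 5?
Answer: Rational(8, 3) ≈ 2.6667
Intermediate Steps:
H = 8 (H = Add(3, 5) = 8)
Function('T')(W, q) = Rational(1, 6) (Function('T')(W, q) = Pow(Add(8, -2), -1) = Pow(6, -1) = Rational(1, 6))
Mul(Add(Add(3, Mul(-1, 25)), 38), Function('T')(-4, 2)) = Mul(Add(Add(3, Mul(-1, 25)), 38), Rational(1, 6)) = Mul(Add(Add(3, -25), 38), Rational(1, 6)) = Mul(Add(-22, 38), Rational(1, 6)) = Mul(16, Rational(1, 6)) = Rational(8, 3)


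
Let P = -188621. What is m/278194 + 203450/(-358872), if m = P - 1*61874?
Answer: -5231936105/3565572756 ≈ -1.4673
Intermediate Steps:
m = -250495 (m = -188621 - 1*61874 = -188621 - 61874 = -250495)
m/278194 + 203450/(-358872) = -250495/278194 + 203450/(-358872) = -250495*1/278194 + 203450*(-1/358872) = -35785/39742 - 101725/179436 = -5231936105/3565572756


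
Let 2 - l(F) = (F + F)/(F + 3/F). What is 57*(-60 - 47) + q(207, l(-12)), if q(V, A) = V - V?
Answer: -6099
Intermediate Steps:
l(F) = 2 - 2*F/(F + 3/F) (l(F) = 2 - (F + F)/(F + 3/F) = 2 - 2*F/(F + 3/F))
q(V, A) = 0
57*(-60 - 47) + q(207, l(-12)) = 57*(-60 - 47) + 0 = 57*(-107) + 0 = -6099 + 0 = -6099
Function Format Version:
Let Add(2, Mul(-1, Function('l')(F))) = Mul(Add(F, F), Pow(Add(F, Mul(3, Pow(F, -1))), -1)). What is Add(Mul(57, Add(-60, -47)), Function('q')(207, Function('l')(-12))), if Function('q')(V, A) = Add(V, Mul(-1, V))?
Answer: -6099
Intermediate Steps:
Function('l')(F) = Add(2, Mul(-2, F, Pow(Add(F, Mul(3, Pow(F, -1))), -1))) (Function('l')(F) = Add(2, Mul(-1, Mul(Add(F, F), Pow(Add(F, Mul(3, Pow(F, -1))), -1)))) = Add(2, Mul(-1, Mul(Mul(2, F), Pow(Add(F, Mul(3, Pow(F, -1))), -1)))) = Add(2, Mul(-1, Mul(2, F, Pow(Add(F, Mul(3, Pow(F, -1))), -1)))) = Add(2, Mul(-2, F, Pow(Add(F, Mul(3, Pow(F, -1))), -1))))
Function('q')(V, A) = 0
Add(Mul(57, Add(-60, -47)), Function('q')(207, Function('l')(-12))) = Add(Mul(57, Add(-60, -47)), 0) = Add(Mul(57, -107), 0) = Add(-6099, 0) = -6099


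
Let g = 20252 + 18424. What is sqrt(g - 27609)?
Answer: sqrt(11067) ≈ 105.20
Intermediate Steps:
g = 38676
sqrt(g - 27609) = sqrt(38676 - 27609) = sqrt(11067)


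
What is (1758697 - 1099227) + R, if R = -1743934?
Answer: -1084464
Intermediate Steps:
(1758697 - 1099227) + R = (1758697 - 1099227) - 1743934 = 659470 - 1743934 = -1084464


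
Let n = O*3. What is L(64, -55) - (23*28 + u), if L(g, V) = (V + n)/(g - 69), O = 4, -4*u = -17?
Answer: -12793/20 ≈ -639.65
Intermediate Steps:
u = 17/4 (u = -¼*(-17) = 17/4 ≈ 4.2500)
n = 12 (n = 4*3 = 12)
L(g, V) = (12 + V)/(-69 + g) (L(g, V) = (V + 12)/(g - 69) = (12 + V)/(-69 + g))
L(64, -55) - (23*28 + u) = (12 - 55)/(-69 + 64) - (23*28 + 17/4) = -43/(-5) - (644 + 17/4) = -⅕*(-43) - 1*2593/4 = 43/5 - 2593/4 = -12793/20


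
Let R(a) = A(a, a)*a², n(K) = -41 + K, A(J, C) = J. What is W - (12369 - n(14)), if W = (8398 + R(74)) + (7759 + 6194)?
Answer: 415179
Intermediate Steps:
R(a) = a³ (R(a) = a*a² = a³)
W = 427575 (W = (8398 + 74³) + (7759 + 6194) = (8398 + 405224) + 13953 = 413622 + 13953 = 427575)
W - (12369 - n(14)) = 427575 - (12369 - (-41 + 14)) = 427575 - (12369 - 1*(-27)) = 427575 - (12369 + 27) = 427575 - 1*12396 = 427575 - 12396 = 415179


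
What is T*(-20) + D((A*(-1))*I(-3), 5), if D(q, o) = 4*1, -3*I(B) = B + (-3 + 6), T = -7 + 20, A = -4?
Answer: -256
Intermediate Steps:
T = 13
I(B) = -1 - B/3 (I(B) = -(B + (-3 + 6))/3 = -(B + 3)/3 = -(3 + B)/3 = -1 - B/3)
D(q, o) = 4
T*(-20) + D((A*(-1))*I(-3), 5) = 13*(-20) + 4 = -260 + 4 = -256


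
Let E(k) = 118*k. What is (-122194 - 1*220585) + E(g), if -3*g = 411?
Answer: -358945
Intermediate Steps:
g = -137 (g = -⅓*411 = -137)
(-122194 - 1*220585) + E(g) = (-122194 - 1*220585) + 118*(-137) = (-122194 - 220585) - 16166 = -342779 - 16166 = -358945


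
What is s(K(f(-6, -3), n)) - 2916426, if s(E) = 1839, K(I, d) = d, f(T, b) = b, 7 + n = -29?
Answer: -2914587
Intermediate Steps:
n = -36 (n = -7 - 29 = -36)
s(K(f(-6, -3), n)) - 2916426 = 1839 - 2916426 = -2914587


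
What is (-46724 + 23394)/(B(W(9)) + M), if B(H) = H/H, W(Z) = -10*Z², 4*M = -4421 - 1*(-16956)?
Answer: -93320/12539 ≈ -7.4424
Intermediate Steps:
M = 12535/4 (M = (-4421 - 1*(-16956))/4 = (-4421 + 16956)/4 = (¼)*12535 = 12535/4 ≈ 3133.8)
B(H) = 1
(-46724 + 23394)/(B(W(9)) + M) = (-46724 + 23394)/(1 + 12535/4) = -23330/12539/4 = -23330*4/12539 = -93320/12539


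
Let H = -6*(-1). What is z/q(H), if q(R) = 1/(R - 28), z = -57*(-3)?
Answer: -3762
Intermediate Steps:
z = 171
H = 6
q(R) = 1/(-28 + R)
z/q(H) = 171/(1/(-28 + 6)) = 171/(1/(-22)) = 171/(-1/22) = 171*(-22) = -3762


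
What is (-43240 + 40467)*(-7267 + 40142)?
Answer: -91162375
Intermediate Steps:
(-43240 + 40467)*(-7267 + 40142) = -2773*32875 = -91162375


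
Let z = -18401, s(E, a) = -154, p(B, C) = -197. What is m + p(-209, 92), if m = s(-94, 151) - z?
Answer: 18050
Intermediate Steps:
m = 18247 (m = -154 - 1*(-18401) = -154 + 18401 = 18247)
m + p(-209, 92) = 18247 - 197 = 18050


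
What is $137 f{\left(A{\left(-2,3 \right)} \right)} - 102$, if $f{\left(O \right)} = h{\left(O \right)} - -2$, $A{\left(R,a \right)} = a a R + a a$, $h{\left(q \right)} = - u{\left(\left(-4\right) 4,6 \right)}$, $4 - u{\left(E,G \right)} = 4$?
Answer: $172$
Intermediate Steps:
$u{\left(E,G \right)} = 0$ ($u{\left(E,G \right)} = 4 - 4 = 0$)
$h{\left(q \right)} = 0$ ($h{\left(q \right)} = \left(-1\right) 0 = 0$)
$A{\left(R,a \right)} = a^{2} + R a^{2}$ ($A{\left(R,a \right)} = a^{2} R + a^{2} = R a^{2} + a^{2} = a^{2} + R a^{2}$)
$f{\left(O \right)} = 2$ ($f{\left(O \right)} = 0 - -2 = 0 + 2 = 2$)
$137 f{\left(A{\left(-2,3 \right)} \right)} - 102 = 137 \cdot 2 - 102 = 274 - 102 = 172$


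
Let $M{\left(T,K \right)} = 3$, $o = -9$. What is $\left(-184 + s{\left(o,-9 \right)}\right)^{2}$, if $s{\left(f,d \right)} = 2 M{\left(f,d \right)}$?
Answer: $31684$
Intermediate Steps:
$s{\left(f,d \right)} = 6$ ($s{\left(f,d \right)} = 2 \cdot 3 = 6$)
$\left(-184 + s{\left(o,-9 \right)}\right)^{2} = \left(-184 + 6\right)^{2} = \left(-178\right)^{2} = 31684$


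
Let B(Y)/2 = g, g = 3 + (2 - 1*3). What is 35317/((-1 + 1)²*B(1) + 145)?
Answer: 35317/145 ≈ 243.57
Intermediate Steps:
g = 2 (g = 3 + (2 - 3) = 3 - 1 = 2)
B(Y) = 4 (B(Y) = 2*2 = 4)
35317/((-1 + 1)²*B(1) + 145) = 35317/((-1 + 1)²*4 + 145) = 35317/(0²*4 + 145) = 35317/(0*4 + 145) = 35317/(0 + 145) = 35317/145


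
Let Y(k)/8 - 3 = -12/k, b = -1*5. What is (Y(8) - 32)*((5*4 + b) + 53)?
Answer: -1360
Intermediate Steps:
b = -5
Y(k) = 24 - 96/k (Y(k) = 24 + 8*(-12/k) = 24 - 96/k)
(Y(8) - 32)*((5*4 + b) + 53) = ((24 - 96/8) - 32)*((5*4 - 5) + 53) = ((24 - 96*1/8) - 32)*((20 - 5) + 53) = ((24 - 12) - 32)*(15 + 53) = (12 - 32)*68 = -20*68 = -1360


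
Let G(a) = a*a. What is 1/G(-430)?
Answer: 1/184900 ≈ 5.4083e-6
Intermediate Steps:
G(a) = a²
1/G(-430) = 1/((-430)²) = 1/184900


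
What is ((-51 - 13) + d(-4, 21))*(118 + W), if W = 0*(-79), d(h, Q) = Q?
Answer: -5074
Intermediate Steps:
W = 0
((-51 - 13) + d(-4, 21))*(118 + W) = ((-51 - 13) + 21)*(118 + 0) = (-64 + 21)*118 = -43*118 = -5074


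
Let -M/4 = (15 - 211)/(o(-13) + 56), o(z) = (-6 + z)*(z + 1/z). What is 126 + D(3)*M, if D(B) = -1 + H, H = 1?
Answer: 126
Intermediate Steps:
o(z) = (-6 + z)*(z + 1/z)
D(B) = 0 (D(B) = -1 + 1 = 0)
M = 5096/1979 (M = -4*(15 - 211)/((1 + (-13)² - 6*(-13) - 6/(-13)) + 56) = -(-784)/((1 + 169 + 78 - 6*(-1/13)) + 56) = -(-784)/((1 + 169 + 78 + 6/13) + 56) = -(-784)/(3230/13 + 56) = -(-784)/3958/13 = -(-784)*13/3958 = -4*(-1274/1979) = 5096/1979 ≈ 2.5750)
126 + D(3)*M = 126 + 0*(5096/1979) = 126 + 0 = 126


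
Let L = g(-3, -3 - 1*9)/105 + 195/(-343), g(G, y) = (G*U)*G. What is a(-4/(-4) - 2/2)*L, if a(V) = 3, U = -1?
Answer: -3366/1715 ≈ -1.9627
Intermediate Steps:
g(G, y) = -G**2 (g(G, y) = (G*(-1))*G = (-G)*G = -G**2)
L = -1122/1715 (L = -1*(-3)**2/105 + 195/(-343) = -1*9*(1/105) + 195*(-1/343) = -9*1/105 - 195/343 = -3/35 - 195/343 = -1122/1715 ≈ -0.65423)
a(-4/(-4) - 2/2)*L = 3*(-1122/1715) = -3366/1715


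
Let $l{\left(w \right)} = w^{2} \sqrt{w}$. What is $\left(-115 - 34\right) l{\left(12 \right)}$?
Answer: $- 42912 \sqrt{3} \approx -74326.0$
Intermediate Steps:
$l{\left(w \right)} = w^{\frac{5}{2}}$
$\left(-115 - 34\right) l{\left(12 \right)} = \left(-115 - 34\right) 12^{\frac{5}{2}} = - 149 \cdot 288 \sqrt{3} = - 42912 \sqrt{3}$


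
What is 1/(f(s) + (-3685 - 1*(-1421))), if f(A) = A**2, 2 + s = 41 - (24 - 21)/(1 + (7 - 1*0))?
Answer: -64/49415 ≈ -0.0012952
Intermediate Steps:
s = 309/8 (s = -2 + (41 - (24 - 21)/(1 + (7 - 1*0))) = -2 + (41 - 3/(1 + (7 + 0))) = -2 + (41 - 3/(1 + 7)) = -2 + (41 - 3/8) = -2 + 325/8 = 309/8 ≈ 38.625)
1/(f(s) + (-3685 - 1*(-1421))) = 1/((309/8)**2 + (-3685 - 1*(-1421))) = 1/(95481/64 + (-3685 + 1421)) = 1/(95481/64 - 2264) = 1/(-49415/64) = -64/49415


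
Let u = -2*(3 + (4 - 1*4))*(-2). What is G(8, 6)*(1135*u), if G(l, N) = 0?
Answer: 0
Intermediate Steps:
u = 12 (u = -2*(3 + (4 - 4))*(-2) = -2*(3 + 0)*(-2) = -2*3*(-2) = -6*(-2) = 12)
G(8, 6)*(1135*u) = 0*(1135*12) = 0*13620 = 0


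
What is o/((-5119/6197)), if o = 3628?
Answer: -22482716/5119 ≈ -4392.0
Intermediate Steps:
o/((-5119/6197)) = 3628/((-5119/6197)) = 3628/((-5119*1/6197)) = 3628/(-5119/6197) = 3628*(-6197/5119) = -22482716/5119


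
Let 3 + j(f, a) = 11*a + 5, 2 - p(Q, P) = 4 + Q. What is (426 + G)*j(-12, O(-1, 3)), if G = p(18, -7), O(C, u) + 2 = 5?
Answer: 14210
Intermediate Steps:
O(C, u) = 3 (O(C, u) = -2 + 5 = 3)
p(Q, P) = -2 - Q (p(Q, P) = 2 - (4 + Q) = 2 + (-4 - Q) = -2 - Q)
G = -20 (G = -2 - 1*18 = -2 - 18 = -20)
j(f, a) = 2 + 11*a (j(f, a) = -3 + (11*a + 5) = -3 + (5 + 11*a) = 2 + 11*a)
(426 + G)*j(-12, O(-1, 3)) = (426 - 20)*(2 + 11*3) = 406*(2 + 33) = 406*35 = 14210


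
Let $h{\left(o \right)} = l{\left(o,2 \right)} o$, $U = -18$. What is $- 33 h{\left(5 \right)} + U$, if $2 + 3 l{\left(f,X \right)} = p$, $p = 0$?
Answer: $92$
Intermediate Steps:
$l{\left(f,X \right)} = - \frac{2}{3}$ ($l{\left(f,X \right)} = - \frac{2}{3} + \frac{1}{3} \cdot 0 = - \frac{2}{3} + 0 = - \frac{2}{3}$)
$h{\left(o \right)} = - \frac{2 o}{3}$
$- 33 h{\left(5 \right)} + U = - 33 \left(\left(- \frac{2}{3}\right) 5\right) - 18 = \left(-33\right) \left(- \frac{10}{3}\right) - 18 = 110 - 18 = 92$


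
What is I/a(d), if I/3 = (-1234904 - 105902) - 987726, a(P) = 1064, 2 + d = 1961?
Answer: -1746399/266 ≈ -6565.4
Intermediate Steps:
d = 1959 (d = -2 + 1961 = 1959)
I = -6985596 (I = 3*((-1234904 - 105902) - 987726) = 3*(-1340806 - 987726) = 3*(-2328532) = -6985596)
I/a(d) = -6985596/1064 = -6985596*1/1064 = -1746399/266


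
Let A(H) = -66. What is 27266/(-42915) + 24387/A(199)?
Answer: -31768717/85830 ≈ -370.14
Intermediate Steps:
27266/(-42915) + 24387/A(199) = 27266/(-42915) + 24387/(-66) = 27266*(-1/42915) + 24387*(-1/66) = -27266/42915 - 739/2 = -31768717/85830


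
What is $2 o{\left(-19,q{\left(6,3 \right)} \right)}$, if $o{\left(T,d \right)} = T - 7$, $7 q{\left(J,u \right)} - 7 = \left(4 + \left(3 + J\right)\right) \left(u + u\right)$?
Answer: $-52$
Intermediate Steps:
$q{\left(J,u \right)} = 1 + \frac{2 u \left(7 + J\right)}{7}$ ($q{\left(J,u \right)} = 1 + \frac{\left(4 + \left(3 + J\right)\right) \left(u + u\right)}{7} = 1 + \frac{\left(7 + J\right) 2 u}{7} = 1 + \frac{2 u \left(7 + J\right)}{7}$)
$o{\left(T,d \right)} = -7 + T$
$2 o{\left(-19,q{\left(6,3 \right)} \right)} = 2 \left(-7 - 19\right) = 2 \left(-26\right) = -52$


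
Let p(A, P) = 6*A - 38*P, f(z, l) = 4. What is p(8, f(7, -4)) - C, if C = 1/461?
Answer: -47945/461 ≈ -104.00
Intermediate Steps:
C = 1/461 ≈ 0.0021692
p(A, P) = -38*P + 6*A
p(8, f(7, -4)) - C = (-38*4 + 6*8) - 1*1/461 = (-152 + 48) - 1/461 = -104 - 1/461 = -47945/461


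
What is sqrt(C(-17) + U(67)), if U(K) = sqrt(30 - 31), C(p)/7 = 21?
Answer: sqrt(147 + I) ≈ 12.124 + 0.04124*I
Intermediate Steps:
C(p) = 147 (C(p) = 7*21 = 147)
U(K) = I (U(K) = sqrt(-1) = I)
sqrt(C(-17) + U(67)) = sqrt(147 + I)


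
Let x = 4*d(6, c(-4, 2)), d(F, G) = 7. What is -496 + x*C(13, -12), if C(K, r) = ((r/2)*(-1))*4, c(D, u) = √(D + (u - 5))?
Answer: 176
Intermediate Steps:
c(D, u) = √(-5 + D + u) (c(D, u) = √(D + (-5 + u)) = √(-5 + D + u))
C(K, r) = -2*r (C(K, r) = ((r*(½))*(-1))*4 = ((r/2)*(-1))*4 = -r/2*4 = -2*r)
x = 28 (x = 4*7 = 28)
-496 + x*C(13, -12) = -496 + 28*(-2*(-12)) = -496 + 28*24 = -496 + 672 = 176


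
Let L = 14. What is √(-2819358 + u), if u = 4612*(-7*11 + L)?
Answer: 81*I*√474 ≈ 1763.5*I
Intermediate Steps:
u = -290556 (u = 4612*(-7*11 + 14) = 4612*(-77 + 14) = 4612*(-63) = -290556)
√(-2819358 + u) = √(-2819358 - 290556) = √(-3109914) = 81*I*√474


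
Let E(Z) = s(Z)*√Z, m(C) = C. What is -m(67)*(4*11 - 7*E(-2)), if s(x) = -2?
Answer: -2948 - 938*I*√2 ≈ -2948.0 - 1326.5*I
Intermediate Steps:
E(Z) = -2*√Z
-m(67)*(4*11 - 7*E(-2)) = -67*(4*11 - 7*(-2*I*√2)) = -67*(44 - 7*(-2*I*√2)) = -67*(44 - (-14)*I*√2) = -67*(44 + 14*I*√2) = -(2948 + 938*I*√2) = -2948 - 938*I*√2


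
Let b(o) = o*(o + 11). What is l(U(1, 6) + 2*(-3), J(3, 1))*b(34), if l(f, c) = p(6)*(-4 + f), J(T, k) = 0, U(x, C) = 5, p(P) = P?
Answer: -45900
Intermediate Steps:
b(o) = o*(11 + o)
l(f, c) = -24 + 6*f (l(f, c) = 6*(-4 + f) = -24 + 6*f)
l(U(1, 6) + 2*(-3), J(3, 1))*b(34) = (-24 + 6*(5 + 2*(-3)))*(34*(11 + 34)) = (-24 + 6*(5 - 6))*(34*45) = (-24 + 6*(-1))*1530 = (-24 - 6)*1530 = -30*1530 = -45900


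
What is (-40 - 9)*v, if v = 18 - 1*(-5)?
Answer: -1127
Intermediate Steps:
v = 23 (v = 18 + 5 = 23)
(-40 - 9)*v = (-40 - 9)*23 = -49*23 = -1127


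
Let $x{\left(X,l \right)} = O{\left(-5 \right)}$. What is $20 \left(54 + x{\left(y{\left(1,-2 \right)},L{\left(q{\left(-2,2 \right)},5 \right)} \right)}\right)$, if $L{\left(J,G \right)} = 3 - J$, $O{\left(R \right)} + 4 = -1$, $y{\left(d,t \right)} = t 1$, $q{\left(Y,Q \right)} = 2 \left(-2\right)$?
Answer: $980$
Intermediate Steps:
$q{\left(Y,Q \right)} = -4$
$y{\left(d,t \right)} = t$
$O{\left(R \right)} = -5$ ($O{\left(R \right)} = -4 - 1 = -5$)
$x{\left(X,l \right)} = -5$
$20 \left(54 + x{\left(y{\left(1,-2 \right)},L{\left(q{\left(-2,2 \right)},5 \right)} \right)}\right) = 20 \left(54 - 5\right) = 20 \cdot 49 = 980$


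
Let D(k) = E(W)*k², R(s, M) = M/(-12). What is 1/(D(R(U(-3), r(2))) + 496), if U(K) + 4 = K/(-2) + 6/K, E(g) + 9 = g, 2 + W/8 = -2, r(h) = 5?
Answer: 144/70399 ≈ 0.0020455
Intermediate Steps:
W = -32 (W = -16 + 8*(-2) = -16 - 16 = -32)
E(g) = -9 + g
U(K) = -4 + 6/K - K/2 (U(K) = -4 + (K/(-2) + 6/K) = -4 + (K*(-½) + 6/K) = -4 + (-K/2 + 6/K) = -4 + (6/K - K/2) = -4 + 6/K - K/2)
R(s, M) = -M/12 (R(s, M) = M*(-1/12) = -M/12)
D(k) = -41*k² (D(k) = (-9 - 32)*k² = -41*k²)
1/(D(R(U(-3), r(2))) + 496) = 1/(-41*(-1/12*5)² + 496) = 1/(-41*(-5/12)² + 496) = 1/(-41*25/144 + 496) = 1/(-1025/144 + 496) = 1/(70399/144) = 144/70399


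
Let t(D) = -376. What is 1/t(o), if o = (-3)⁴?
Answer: -1/376 ≈ -0.0026596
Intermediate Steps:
o = 81
1/t(o) = 1/(-376) = -1/376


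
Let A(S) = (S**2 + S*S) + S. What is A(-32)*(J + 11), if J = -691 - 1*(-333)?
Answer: -699552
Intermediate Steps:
A(S) = S + 2*S**2 (A(S) = (S**2 + S**2) + S = 2*S**2 + S = S + 2*S**2)
J = -358 (J = -691 + 333 = -358)
A(-32)*(J + 11) = (-32*(1 + 2*(-32)))*(-358 + 11) = -32*(1 - 64)*(-347) = -32*(-63)*(-347) = 2016*(-347) = -699552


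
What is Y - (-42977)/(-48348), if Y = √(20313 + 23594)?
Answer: -42977/48348 + 23*√83 ≈ 208.65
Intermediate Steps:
Y = 23*√83 (Y = √43907 = 23*√83 ≈ 209.54)
Y - (-42977)/(-48348) = 23*√83 - (-42977)/(-48348) = 23*√83 - (-42977)*(-1)/48348 = 23*√83 - 1*42977/48348 = 23*√83 - 42977/48348 = -42977/48348 + 23*√83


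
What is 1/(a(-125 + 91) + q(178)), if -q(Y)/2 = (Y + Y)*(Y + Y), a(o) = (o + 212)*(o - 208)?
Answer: -1/296548 ≈ -3.3721e-6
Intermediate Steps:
a(o) = (-208 + o)*(212 + o) (a(o) = (212 + o)*(-208 + o) = (-208 + o)*(212 + o))
q(Y) = -8*Y² (q(Y) = -2*(Y + Y)*(Y + Y) = -2*2*Y*2*Y = -8*Y²)
1/(a(-125 + 91) + q(178)) = 1/((-44096 + (-125 + 91)² + 4*(-125 + 91)) - 8*178²) = 1/((-44096 + (-34)² + 4*(-34)) - 8*31684) = 1/((-44096 + 1156 - 136) - 253472) = 1/(-43076 - 253472) = 1/(-296548) = -1/296548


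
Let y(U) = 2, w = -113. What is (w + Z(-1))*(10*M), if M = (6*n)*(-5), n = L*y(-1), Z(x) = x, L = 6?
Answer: 410400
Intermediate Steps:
n = 12 (n = 6*2 = 12)
M = -360 (M = (6*12)*(-5) = 72*(-5) = -360)
(w + Z(-1))*(10*M) = (-113 - 1)*(10*(-360)) = -114*(-3600) = 410400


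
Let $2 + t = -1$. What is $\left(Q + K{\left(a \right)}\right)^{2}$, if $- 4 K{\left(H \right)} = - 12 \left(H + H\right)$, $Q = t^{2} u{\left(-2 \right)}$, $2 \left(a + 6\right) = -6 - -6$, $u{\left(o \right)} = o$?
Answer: $2916$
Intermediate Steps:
$t = -3$ ($t = -2 - 1 = -3$)
$a = -6$ ($a = -6 + \frac{-6 - -6}{2} = -6 + \frac{-6 + 6}{2} = -6 + \frac{1}{2} \cdot 0 = -6 + 0 = -6$)
$Q = -18$ ($Q = \left(-3\right)^{2} \left(-2\right) = 9 \left(-2\right) = -18$)
$K{\left(H \right)} = 6 H$ ($K{\left(H \right)} = - \frac{\left(-12\right) \left(H + H\right)}{4} = - \frac{\left(-12\right) 2 H}{4} = - \frac{\left(-24\right) H}{4} = 6 H$)
$\left(Q + K{\left(a \right)}\right)^{2} = \left(-18 + 6 \left(-6\right)\right)^{2} = \left(-18 - 36\right)^{2} = \left(-54\right)^{2} = 2916$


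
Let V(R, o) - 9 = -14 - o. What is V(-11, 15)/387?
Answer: -20/387 ≈ -0.051680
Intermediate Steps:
V(R, o) = -5 - o (V(R, o) = 9 + (-14 - o) = -5 - o)
V(-11, 15)/387 = (-5 - 1*15)/387 = (-5 - 15)*(1/387) = -20*1/387 = -20/387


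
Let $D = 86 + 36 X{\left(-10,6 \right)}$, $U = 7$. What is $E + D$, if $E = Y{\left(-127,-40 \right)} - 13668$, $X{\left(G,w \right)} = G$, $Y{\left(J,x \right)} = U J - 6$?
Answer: $-14837$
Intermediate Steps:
$Y{\left(J,x \right)} = -6 + 7 J$ ($Y{\left(J,x \right)} = 7 J - 6 = -6 + 7 J$)
$E = -14563$ ($E = \left(-6 + 7 \left(-127\right)\right) - 13668 = \left(-6 - 889\right) - 13668 = -895 - 13668 = -14563$)
$D = -274$ ($D = 86 + 36 \left(-10\right) = 86 - 360 = -274$)
$E + D = -14563 - 274 = -14837$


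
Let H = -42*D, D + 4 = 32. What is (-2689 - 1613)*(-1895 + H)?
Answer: 13211442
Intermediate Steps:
D = 28 (D = -4 + 32 = 28)
H = -1176 (H = -42*28 = -1176)
(-2689 - 1613)*(-1895 + H) = (-2689 - 1613)*(-1895 - 1176) = -4302*(-3071) = 13211442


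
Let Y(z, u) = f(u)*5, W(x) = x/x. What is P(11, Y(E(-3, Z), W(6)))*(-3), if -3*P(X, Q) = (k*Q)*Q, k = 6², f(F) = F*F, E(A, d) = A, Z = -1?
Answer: 900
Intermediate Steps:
f(F) = F²
W(x) = 1
k = 36
Y(z, u) = 5*u² (Y(z, u) = u²*5 = 5*u²)
P(X, Q) = -12*Q² (P(X, Q) = -36*Q*Q/3 = -12*Q²)
P(11, Y(E(-3, Z), W(6)))*(-3) = -12*(5*1²)²*(-3) = -12*(5*1)²*(-3) = -12*5²*(-3) = -12*25*(-3) = -300*(-3) = 900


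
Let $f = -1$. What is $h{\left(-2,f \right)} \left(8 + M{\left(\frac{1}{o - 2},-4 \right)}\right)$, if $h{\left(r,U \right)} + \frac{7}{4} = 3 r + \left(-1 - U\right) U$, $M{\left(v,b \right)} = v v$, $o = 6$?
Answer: $- \frac{3999}{64} \approx -62.484$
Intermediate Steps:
$M{\left(v,b \right)} = v^{2}$
$h{\left(r,U \right)} = - \frac{7}{4} + 3 r + U \left(-1 - U\right)$ ($h{\left(r,U \right)} = - \frac{7}{4} + \left(3 r + \left(-1 - U\right) U\right) = - \frac{7}{4} + \left(3 r + U \left(-1 - U\right)\right) = - \frac{7}{4} + 3 r + U \left(-1 - U\right)$)
$h{\left(-2,f \right)} \left(8 + M{\left(\frac{1}{o - 2},-4 \right)}\right) = \left(- \frac{7}{4} - -1 - \left(-1\right)^{2} + 3 \left(-2\right)\right) \left(8 + \left(\frac{1}{6 - 2}\right)^{2}\right) = \left(- \frac{7}{4} + 1 - 1 - 6\right) \left(8 + \left(\frac{1}{4}\right)^{2}\right) = - \frac{31 \left(8 + \frac{1}{16}\right)}{4} = \left(- \frac{31}{4}\right) \frac{129}{16} = - \frac{3999}{64}$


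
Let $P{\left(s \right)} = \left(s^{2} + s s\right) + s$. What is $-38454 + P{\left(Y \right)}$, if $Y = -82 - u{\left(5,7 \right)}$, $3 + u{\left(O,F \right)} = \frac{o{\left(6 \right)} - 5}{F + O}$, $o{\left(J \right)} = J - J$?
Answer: $- \frac{1885097}{72} \approx -26182.0$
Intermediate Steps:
$o{\left(J \right)} = 0$
$u{\left(O,F \right)} = -3 - \frac{5}{F + O}$ ($u{\left(O,F \right)} = -3 + \frac{0 - 5}{F + O} = -3 - \frac{5}{F + O}$)
$Y = - \frac{943}{12}$ ($Y = -82 - \frac{-5 - 21 - 15}{7 + 5} = -82 - \frac{-5 - 21 - 15}{12} = -82 - \frac{1}{12} \left(-41\right) = -82 - - \frac{41}{12} = -82 + \frac{41}{12} = - \frac{943}{12} \approx -78.583$)
$P{\left(s \right)} = s + 2 s^{2}$ ($P{\left(s \right)} = \left(s^{2} + s^{2}\right) + s = 2 s^{2} + s = s + 2 s^{2}$)
$-38454 + P{\left(Y \right)} = -38454 - \frac{943 \left(1 + 2 \left(- \frac{943}{12}\right)\right)}{12} = -38454 - \frac{943 \left(1 - \frac{943}{6}\right)}{12} = -38454 - - \frac{883591}{72} = -38454 + \frac{883591}{72} = - \frac{1885097}{72}$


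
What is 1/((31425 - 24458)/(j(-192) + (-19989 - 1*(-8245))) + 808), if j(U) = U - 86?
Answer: 12022/9706809 ≈ 0.0012385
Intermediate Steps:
j(U) = -86 + U
1/((31425 - 24458)/(j(-192) + (-19989 - 1*(-8245))) + 808) = 1/((31425 - 24458)/((-86 - 192) + (-19989 - 1*(-8245))) + 808) = 1/(6967/(-278 + (-19989 + 8245)) + 808) = 1/(6967/(-278 - 11744) + 808) = 1/(6967/(-12022) + 808) = 1/(6967*(-1/12022) + 808) = 1/(-6967/12022 + 808) = 1/(9706809/12022) = 12022/9706809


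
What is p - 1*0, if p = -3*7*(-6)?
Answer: 126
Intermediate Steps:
p = 126 (p = -21*(-6) = 126)
p - 1*0 = 126 - 1*0 = 126 + 0 = 126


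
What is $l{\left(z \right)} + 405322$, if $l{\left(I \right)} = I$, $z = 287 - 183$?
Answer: $405426$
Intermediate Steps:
$z = 104$
$l{\left(z \right)} + 405322 = 104 + 405322 = 405426$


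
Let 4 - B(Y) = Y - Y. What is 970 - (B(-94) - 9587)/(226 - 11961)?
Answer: 11373367/11735 ≈ 969.18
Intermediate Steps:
B(Y) = 4 (B(Y) = 4 - (Y - Y) = 4 - 1*0 = 4 + 0 = 4)
970 - (B(-94) - 9587)/(226 - 11961) = 970 - (4 - 9587)/(226 - 11961) = 970 - (-9583)/(-11735) = 970 - (-9583)*(-1)/11735 = 970 - 1*9583/11735 = 970 - 9583/11735 = 11373367/11735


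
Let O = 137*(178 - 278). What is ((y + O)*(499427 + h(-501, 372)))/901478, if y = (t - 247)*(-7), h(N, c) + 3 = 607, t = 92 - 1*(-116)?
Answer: -6713916237/901478 ≈ -7447.7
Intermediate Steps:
t = 208 (t = 92 + 116 = 208)
h(N, c) = 604 (h(N, c) = -3 + 607 = 604)
y = 273 (y = (208 - 247)*(-7) = -39*(-7) = 273)
O = -13700 (O = 137*(-100) = -13700)
((y + O)*(499427 + h(-501, 372)))/901478 = ((273 - 13700)*(499427 + 604))/901478 = -13427*500031*(1/901478) = -6713916237*1/901478 = -6713916237/901478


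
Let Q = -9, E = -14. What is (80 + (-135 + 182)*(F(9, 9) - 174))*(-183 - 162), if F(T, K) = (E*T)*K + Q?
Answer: 21327555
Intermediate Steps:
F(T, K) = -9 - 14*K*T (F(T, K) = (-14*T)*K - 9 = -14*K*T - 9 = -9 - 14*K*T)
(80 + (-135 + 182)*(F(9, 9) - 174))*(-183 - 162) = (80 + (-135 + 182)*((-9 - 14*9*9) - 174))*(-183 - 162) = (80 + 47*((-9 - 1134) - 174))*(-345) = (80 + 47*(-1143 - 174))*(-345) = (80 + 47*(-1317))*(-345) = (80 - 61899)*(-345) = -61819*(-345) = 21327555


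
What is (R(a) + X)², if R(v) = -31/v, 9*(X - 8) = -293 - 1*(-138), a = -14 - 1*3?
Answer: 1281424/23409 ≈ 54.741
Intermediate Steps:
a = -17 (a = -14 - 3 = -17)
X = -83/9 (X = 8 + (-293 - 1*(-138))/9 = 8 + (-293 + 138)/9 = 8 + (⅑)*(-155) = 8 - 155/9 = -83/9 ≈ -9.2222)
(R(a) + X)² = (-31/(-17) - 83/9)² = (-31*(-1/17) - 83/9)² = (31/17 - 83/9)² = (-1132/153)² = 1281424/23409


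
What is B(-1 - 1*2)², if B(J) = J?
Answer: 9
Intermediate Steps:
B(-1 - 1*2)² = (-1 - 1*2)² = (-1 - 2)² = (-3)² = 9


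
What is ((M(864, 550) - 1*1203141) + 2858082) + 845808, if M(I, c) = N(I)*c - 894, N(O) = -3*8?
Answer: 2486655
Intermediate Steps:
N(O) = -24
M(I, c) = -894 - 24*c (M(I, c) = -24*c - 894 = -894 - 24*c)
((M(864, 550) - 1*1203141) + 2858082) + 845808 = (((-894 - 24*550) - 1*1203141) + 2858082) + 845808 = (((-894 - 13200) - 1203141) + 2858082) + 845808 = ((-14094 - 1203141) + 2858082) + 845808 = (-1217235 + 2858082) + 845808 = 1640847 + 845808 = 2486655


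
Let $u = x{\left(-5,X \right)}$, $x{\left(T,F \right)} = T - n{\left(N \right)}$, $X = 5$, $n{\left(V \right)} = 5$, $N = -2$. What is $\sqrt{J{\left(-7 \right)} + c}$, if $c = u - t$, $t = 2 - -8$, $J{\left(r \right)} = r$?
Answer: $3 i \sqrt{3} \approx 5.1962 i$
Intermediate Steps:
$t = 10$ ($t = 2 + 8 = 10$)
$x{\left(T,F \right)} = -5 + T$ ($x{\left(T,F \right)} = T - 5 = -5 + T$)
$u = -10$ ($u = -5 - 5 = -10$)
$c = -20$ ($c = -10 - 10 = -20$)
$\sqrt{J{\left(-7 \right)} + c} = \sqrt{-7 - 20} = \sqrt{-27} = 3 i \sqrt{3}$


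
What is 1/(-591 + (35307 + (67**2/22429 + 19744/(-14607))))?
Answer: 327620403/11373292643195 ≈ 2.8806e-5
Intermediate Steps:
1/(-591 + (35307 + (67**2/22429 + 19744/(-14607)))) = 1/(-591 + (35307 + (4489*(1/22429) + 19744*(-1/14607)))) = 1/(-591 + (35307 + (4489/22429 - 19744/14607))) = 1/(-591 + (35307 - 377267353/327620403)) = 1/(-591 + 11566916301368/327620403) = 1/(11373292643195/327620403) = 327620403/11373292643195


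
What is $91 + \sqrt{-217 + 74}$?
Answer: $91 + i \sqrt{143} \approx 91.0 + 11.958 i$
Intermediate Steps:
$91 + \sqrt{-217 + 74} = 91 + \sqrt{-143} = 91 + i \sqrt{143}$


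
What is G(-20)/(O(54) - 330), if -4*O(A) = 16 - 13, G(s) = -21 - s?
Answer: 4/1323 ≈ 0.0030234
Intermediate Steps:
O(A) = -3/4 (O(A) = -(16 - 13)/4 = -1/4*3 = -3/4)
G(-20)/(O(54) - 330) = (-21 - 1*(-20))/(-3/4 - 330) = (-21 + 20)/(-1323/4) = -1*(-4/1323) = 4/1323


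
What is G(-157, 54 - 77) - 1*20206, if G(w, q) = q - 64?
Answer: -20293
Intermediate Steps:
G(w, q) = -64 + q
G(-157, 54 - 77) - 1*20206 = (-64 + (54 - 77)) - 1*20206 = (-64 - 23) - 20206 = -87 - 20206 = -20293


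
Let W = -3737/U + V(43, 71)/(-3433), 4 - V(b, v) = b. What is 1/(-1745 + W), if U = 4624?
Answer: -15874192/27713113825 ≈ -0.00057280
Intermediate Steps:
V(b, v) = 4 - b
W = -12648785/15874192 (W = -3737/4624 + (4 - 1*43)/(-3433) = -3737*1/4624 + (4 - 43)*(-1/3433) = -3737/4624 - 39*(-1/3433) = -3737/4624 + 39/3433 = -12648785/15874192 ≈ -0.79681)
1/(-1745 + W) = 1/(-1745 - 12648785/15874192) = 1/(-27713113825/15874192) = -15874192/27713113825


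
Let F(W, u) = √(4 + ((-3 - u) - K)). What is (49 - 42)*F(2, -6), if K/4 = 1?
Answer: 7*√3 ≈ 12.124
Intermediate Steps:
K = 4 (K = 4*1 = 4)
F(W, u) = √(-3 - u) (F(W, u) = √(4 + ((-3 - u) - 1*4)) = √(4 + ((-3 - u) - 4)) = √(4 + (-7 - u)) = √(-3 - u))
(49 - 42)*F(2, -6) = (49 - 42)*√(-3 - 1*(-6)) = 7*√(-3 + 6) = 7*√3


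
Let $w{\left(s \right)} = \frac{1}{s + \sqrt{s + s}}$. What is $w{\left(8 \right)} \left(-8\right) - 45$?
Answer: $- \frac{137}{3} \approx -45.667$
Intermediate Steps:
$w{\left(s \right)} = \frac{1}{s + \sqrt{2} \sqrt{s}}$ ($w{\left(s \right)} = \frac{1}{s + \sqrt{2 s}} = \frac{1}{s + \sqrt{2} \sqrt{s}}$)
$w{\left(8 \right)} \left(-8\right) - 45 = \frac{1}{8 + \sqrt{2} \sqrt{8}} \left(-8\right) - 45 = \frac{1}{8 + \sqrt{2} \cdot 2 \sqrt{2}} \left(-8\right) - 45 = \frac{1}{8 + 4} \left(-8\right) - 45 = \frac{1}{12} \left(-8\right) - 45 = - \frac{2}{3} - 45 = - \frac{137}{3}$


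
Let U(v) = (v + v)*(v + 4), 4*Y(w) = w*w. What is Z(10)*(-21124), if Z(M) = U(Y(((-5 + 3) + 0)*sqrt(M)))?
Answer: -5914720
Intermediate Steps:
Y(w) = w**2/4 (Y(w) = (w*w)/4 = w**2/4)
U(v) = 2*v*(4 + v) (U(v) = (2*v)*(4 + v) = 2*v*(4 + v))
Z(M) = 2*M*(4 + M) (Z(M) = 2*((((-5 + 3) + 0)*sqrt(M))**2/4)*(4 + (((-5 + 3) + 0)*sqrt(M))**2/4) = 2*(((-2 + 0)*sqrt(M))**2/4)*(4 + ((-2 + 0)*sqrt(M))**2/4) = 2*((-2*sqrt(M))**2/4)*(4 + (-2*sqrt(M))**2/4) = 2*((4*M)/4)*(4 + (4*M)/4) = 2*M*(4 + M))
Z(10)*(-21124) = (2*10*(4 + 10))*(-21124) = (2*10*14)*(-21124) = 280*(-21124) = -5914720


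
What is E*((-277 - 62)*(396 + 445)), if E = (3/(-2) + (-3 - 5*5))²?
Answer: -992429619/4 ≈ -2.4811e+8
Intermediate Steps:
E = 3481/4 (E = (3*(-½) + (-3 - 25))² = (-3/2 - 28)² = (-59/2)² = 3481/4 ≈ 870.25)
E*((-277 - 62)*(396 + 445)) = 3481*((-277 - 62)*(396 + 445))/4 = 3481*(-339*841)/4 = (3481/4)*(-285099) = -992429619/4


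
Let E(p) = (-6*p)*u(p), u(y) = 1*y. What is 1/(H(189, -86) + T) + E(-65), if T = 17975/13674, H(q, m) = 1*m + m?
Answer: -59165722224/2333953 ≈ -25350.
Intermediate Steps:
u(y) = y
H(q, m) = 2*m (H(q, m) = m + m = 2*m)
E(p) = -6*p² (E(p) = (-6*p)*p = -6*p²)
T = 17975/13674 (T = 17975*(1/13674) = 17975/13674 ≈ 1.3145)
1/(H(189, -86) + T) + E(-65) = 1/(2*(-86) + 17975/13674) - 6*(-65)² = 1/(-172 + 17975/13674) - 6*4225 = 1/(-2333953/13674) - 25350 = -13674/2333953 - 25350 = -59165722224/2333953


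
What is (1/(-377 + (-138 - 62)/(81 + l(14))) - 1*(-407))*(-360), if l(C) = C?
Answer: -351792240/2401 ≈ -1.4652e+5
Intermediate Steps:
(1/(-377 + (-138 - 62)/(81 + l(14))) - 1*(-407))*(-360) = (1/(-377 + (-138 - 62)/(81 + 14)) - 1*(-407))*(-360) = (1/(-377 - 200/95) + 407)*(-360) = (1/(-377 - 200*1/95) + 407)*(-360) = (1/(-377 - 40/19) + 407)*(-360) = (1/(-7203/19) + 407)*(-360) = (-19/7203 + 407)*(-360) = (2931602/7203)*(-360) = -351792240/2401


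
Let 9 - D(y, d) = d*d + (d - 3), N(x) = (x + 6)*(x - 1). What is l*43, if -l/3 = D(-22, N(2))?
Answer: 7740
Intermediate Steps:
N(x) = (-1 + x)*(6 + x) (N(x) = (6 + x)*(-1 + x) = (-1 + x)*(6 + x))
D(y, d) = 12 - d - d² (D(y, d) = 9 - (d*d + (d - 3)) = 9 - (d² + (-3 + d)) = 9 - (-3 + d + d²) = 9 + (3 - d - d²) = 12 - d - d²)
l = 180 (l = -3*(12 - (-6 + 2² + 5*2) - (-6 + 2² + 5*2)²) = -3*(12 - (-6 + 4 + 10) - (-6 + 4 + 10)²) = -3*(12 - 1*8 - 1*8²) = -3*(12 - 8 - 1*64) = -3*(12 - 8 - 64) = -3*(-60) = 180)
l*43 = 180*43 = 7740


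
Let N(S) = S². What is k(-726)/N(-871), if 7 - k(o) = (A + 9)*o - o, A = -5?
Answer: 2185/758641 ≈ 0.0028801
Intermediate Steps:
k(o) = 7 - 3*o (k(o) = 7 - ((-5 + 9)*o - o) = 7 - (4*o - o) = 7 - 3*o)
k(-726)/N(-871) = (7 - 3*(-726))/((-871)²) = (7 + 2178)/758641 = 2185*(1/758641) = 2185/758641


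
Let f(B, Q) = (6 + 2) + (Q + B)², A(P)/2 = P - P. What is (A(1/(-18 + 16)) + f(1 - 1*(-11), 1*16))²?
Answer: 627264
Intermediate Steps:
A(P) = 0 (A(P) = 2*(P - P) = 2*0 = 0)
f(B, Q) = 8 + (B + Q)²
(A(1/(-18 + 16)) + f(1 - 1*(-11), 1*16))² = (0 + (8 + ((1 - 1*(-11)) + 1*16)²))² = (0 + (8 + ((1 + 11) + 16)²))² = (0 + (8 + (12 + 16)²))² = (0 + (8 + 28²))² = (0 + (8 + 784))² = (0 + 792)² = 792² = 627264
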